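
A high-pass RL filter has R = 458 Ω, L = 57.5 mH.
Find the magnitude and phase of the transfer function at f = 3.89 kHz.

Step 1 — Angular frequency: ω = 2π·3890 = 2.444e+04 rad/s.
Step 2 — Transfer function: H(jω) = jωL/(R + jωL).
Step 3 — Numerator jωL = j·1405; denominator R + jωL = 458 + j1405.
Step 4 — H = 0.904 + j0.2946.
Step 5 — Magnitude: |H| = 0.9508 (-0.4 dB); phase: φ = 18.1°.

|H| = 0.9508 (-0.4 dB), φ = 18.1°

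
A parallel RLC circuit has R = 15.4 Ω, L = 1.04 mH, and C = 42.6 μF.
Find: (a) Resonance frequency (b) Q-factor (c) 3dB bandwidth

Step 1 — Resonance: ω₀ = 1/√(LC) = 1/√(0.00104·4.26e-05) = 4751 rad/s.
Step 2 — f₀ = ω₀/(2π) = 756.1 Hz.
Step 3 — Parallel Q: Q = R/(ω₀L) = 15.4/(4751·0.00104) = 3.117.
Step 4 — Bandwidth: Δω = ω₀/Q = 1524 rad/s; BW = Δω/(2π) = 242.6 Hz.

(a) f₀ = 756.1 Hz  (b) Q = 3.117  (c) BW = 242.6 Hz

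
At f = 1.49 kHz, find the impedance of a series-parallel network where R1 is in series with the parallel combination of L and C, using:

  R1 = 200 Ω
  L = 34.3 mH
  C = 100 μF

Step 1 — Angular frequency: ω = 2π·f = 2π·1490 = 9362 rad/s.
Step 2 — Component impedances:
  R1: Z = R = 200 Ω
  L: Z = jωL = j·9362·0.0343 = 0 + j321.1 Ω
  C: Z = 1/(jωC) = -j/(ω·C) = 0 - j1.068 Ω
Step 3 — Parallel branch: L || C = 1/(1/L + 1/C) = 0 - j1.072 Ω.
Step 4 — Series with R1: Z_total = R1 + (L || C) = 200 - j1.072 Ω = 200∠-0.3° Ω.

Z = 200 - j1.072 Ω = 200∠-0.3° Ω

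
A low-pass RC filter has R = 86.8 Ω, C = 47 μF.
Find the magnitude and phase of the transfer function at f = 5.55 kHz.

Step 1 — Angular frequency: ω = 2π·5550 = 3.487e+04 rad/s.
Step 2 — Transfer function: H(jω) = 1/(1 + jωRC).
Step 3 — Denominator: 1 + jωRC = 1 + j·3.487e+04·86.8·4.7e-05 = 1 + j142.3.
Step 4 — H = 4.941e-05 - j0.007029.
Step 5 — Magnitude: |H| = 0.007029 (-43.1 dB); phase: φ = -89.6°.

|H| = 0.007029 (-43.1 dB), φ = -89.6°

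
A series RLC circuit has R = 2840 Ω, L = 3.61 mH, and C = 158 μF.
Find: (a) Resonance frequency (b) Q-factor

Step 1 — Resonance condition Im(Z)=0 gives ω₀ = 1/√(LC).
Step 2 — ω₀ = 1/√(0.00361·0.000158) = 1324 rad/s.
Step 3 — f₀ = ω₀/(2π) = 210.7 Hz.
Step 4 — Series Q: Q = ω₀L/R = 1324·0.00361/2840 = 0.001683.

(a) f₀ = 210.7 Hz  (b) Q = 0.001683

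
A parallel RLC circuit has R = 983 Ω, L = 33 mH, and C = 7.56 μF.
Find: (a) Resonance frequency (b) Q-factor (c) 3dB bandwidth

Step 1 — Resonance: ω₀ = 1/√(LC) = 1/√(0.033·7.56e-06) = 2002 rad/s.
Step 2 — f₀ = ω₀/(2π) = 318.6 Hz.
Step 3 — Parallel Q: Q = R/(ω₀L) = 983/(2002·0.033) = 14.88.
Step 4 — Bandwidth: Δω = ω₀/Q = 134.6 rad/s; BW = Δω/(2π) = 21.42 Hz.

(a) f₀ = 318.6 Hz  (b) Q = 14.88  (c) BW = 21.42 Hz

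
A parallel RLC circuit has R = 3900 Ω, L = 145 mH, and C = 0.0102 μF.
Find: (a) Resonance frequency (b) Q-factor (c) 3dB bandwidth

Step 1 — Resonance: ω₀ = 1/√(LC) = 1/√(0.145·1.02e-08) = 2.6e+04 rad/s.
Step 2 — f₀ = ω₀/(2π) = 4138 Hz.
Step 3 — Parallel Q: Q = R/(ω₀L) = 3900/(2.6e+04·0.145) = 1.034.
Step 4 — Bandwidth: Δω = ω₀/Q = 2.514e+04 rad/s; BW = Δω/(2π) = 4001 Hz.

(a) f₀ = 4138 Hz  (b) Q = 1.034  (c) BW = 4001 Hz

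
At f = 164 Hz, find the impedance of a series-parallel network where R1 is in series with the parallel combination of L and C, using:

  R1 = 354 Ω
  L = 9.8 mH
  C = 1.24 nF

Step 1 — Angular frequency: ω = 2π·f = 2π·164 = 1030 rad/s.
Step 2 — Component impedances:
  R1: Z = R = 354 Ω
  L: Z = jωL = j·1030·0.0098 = 0 + j10.1 Ω
  C: Z = 1/(jωC) = -j/(ω·C) = 0 - j7.826e+05 Ω
Step 3 — Parallel branch: L || C = 1/(1/L + 1/C) = 0 + j10.1 Ω.
Step 4 — Series with R1: Z_total = R1 + (L || C) = 354 + j10.1 Ω = 354.1∠1.6° Ω.

Z = 354 + j10.1 Ω = 354.1∠1.6° Ω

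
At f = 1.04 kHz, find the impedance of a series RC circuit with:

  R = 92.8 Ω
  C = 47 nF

Step 1 — Angular frequency: ω = 2π·f = 2π·1040 = 6535 rad/s.
Step 2 — Component impedances:
  R: Z = R = 92.8 Ω
  C: Z = 1/(jωC) = -j/(ω·C) = 0 - j3256 Ω
Step 3 — Series combination: Z_total = R + C = 92.8 - j3256 Ω = 3257∠-88.4° Ω.

Z = 92.8 - j3256 Ω = 3257∠-88.4° Ω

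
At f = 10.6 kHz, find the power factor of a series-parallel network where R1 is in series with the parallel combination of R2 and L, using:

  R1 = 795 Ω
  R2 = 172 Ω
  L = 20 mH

Step 1 — Angular frequency: ω = 2π·f = 2π·1.06e+04 = 6.66e+04 rad/s.
Step 2 — Component impedances:
  R1: Z = R = 795 Ω
  R2: Z = R = 172 Ω
  L: Z = jωL = j·6.66e+04·0.02 = 0 + j1332 Ω
Step 3 — Parallel branch: R2 || L = 1/(1/R2 + 1/L) = 169.2 + j21.85 Ω.
Step 4 — Series with R1: Z_total = R1 + (R2 || L) = 964.2 + j21.85 Ω = 964.4∠1.3° Ω.
Step 5 — Power factor: PF = cos(φ) = Re(Z)/|Z| = 964.18/964.43 = 0.9997.
Step 6 — Type: Im(Z) = 21.85 ⇒ lagging (phase φ = 1.3°).

PF = 0.9997 (lagging, φ = 1.3°)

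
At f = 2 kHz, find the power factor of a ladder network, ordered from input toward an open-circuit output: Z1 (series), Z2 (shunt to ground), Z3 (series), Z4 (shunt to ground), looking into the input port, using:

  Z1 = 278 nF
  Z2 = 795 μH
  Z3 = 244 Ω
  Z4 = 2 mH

Step 1 — Angular frequency: ω = 2π·f = 2π·2000 = 1.257e+04 rad/s.
Step 2 — Component impedances:
  Z1: Z = 1/(jωC) = -j/(ω·C) = 0 - j286.2 Ω
  Z2: Z = jωL = j·1.257e+04·0.000795 = 0 + j9.99 Ω
  Z3: Z = R = 244 Ω
  Z4: Z = jωL = j·1.257e+04·0.002 = 0 + j25.13 Ω
Step 3 — Ladder network (open output): work backward from the far end, alternating series and parallel combinations. Z_in = 0.4007 - j276.3 Ω = 276.3∠-89.9° Ω.
Step 4 — Power factor: PF = cos(φ) = Re(Z)/|Z| = 0.4007/276.3 = 0.00145.
Step 5 — Type: Im(Z) = -276.3 ⇒ leading (phase φ = -89.9°).

PF = 0.00145 (leading, φ = -89.9°)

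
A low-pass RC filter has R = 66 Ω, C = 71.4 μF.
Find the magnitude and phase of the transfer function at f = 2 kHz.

Step 1 — Angular frequency: ω = 2π·2000 = 1.257e+04 rad/s.
Step 2 — Transfer function: H(jω) = 1/(1 + jωRC).
Step 3 — Denominator: 1 + jωRC = 1 + j·1.257e+04·66·7.14e-05 = 1 + j59.22.
Step 4 — H = 0.0002851 - j0.01688.
Step 5 — Magnitude: |H| = 0.01688 (-35.5 dB); phase: φ = -89.0°.

|H| = 0.01688 (-35.5 dB), φ = -89.0°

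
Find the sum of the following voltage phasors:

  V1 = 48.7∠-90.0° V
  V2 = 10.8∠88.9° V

Step 1 — Convert each phasor to rectangular form:
  V1 = 48.7·(cos(-90.0°) + j·sin(-90.0°)) = 0 - j48.7 V
  V2 = 10.8·(cos(88.9°) + j·sin(88.9°)) = 0.2073 + j10.8 V
Step 2 — Sum components: V_total = 0.2073 - j37.9 V.
Step 3 — Convert to polar: |V_total| = 37.9 V, ∠V_total = -89.7°.

V_total = 37.9∠-89.7° V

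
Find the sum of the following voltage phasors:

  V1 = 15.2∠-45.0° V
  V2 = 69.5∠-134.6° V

Step 1 — Convert each phasor to rectangular form:
  V1 = 15.2·(cos(-45.0°) + j·sin(-45.0°)) = 10.75 - j10.75 V
  V2 = 69.5·(cos(-134.6°) + j·sin(-134.6°)) = -48.8 - j49.49 V
Step 2 — Sum components: V_total = -38.05 - j60.23 V.
Step 3 — Convert to polar: |V_total| = 71.25 V, ∠V_total = -122.3°.

V_total = 71.25∠-122.3° V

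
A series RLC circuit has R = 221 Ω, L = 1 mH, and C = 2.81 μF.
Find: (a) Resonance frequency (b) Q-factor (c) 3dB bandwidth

Step 1 — Resonance condition Im(Z)=0 gives ω₀ = 1/√(LC).
Step 2 — ω₀ = 1/√(0.001·2.81e-06) = 1.886e+04 rad/s.
Step 3 — f₀ = ω₀/(2π) = 3002 Hz.
Step 4 — Series Q: Q = ω₀L/R = 1.886e+04·0.001/221 = 0.08536.
Step 5 — 3dB bandwidth: Δω = ω₀/Q = 2.21e+05 rad/s; BW = Δω/(2π) = 3.517e+04 Hz.

(a) f₀ = 3002 Hz  (b) Q = 0.08536  (c) BW = 3.517e+04 Hz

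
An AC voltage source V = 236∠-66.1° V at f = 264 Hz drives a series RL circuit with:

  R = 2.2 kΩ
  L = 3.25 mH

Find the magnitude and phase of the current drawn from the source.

Step 1 — Angular frequency: ω = 2π·f = 2π·264 = 1659 rad/s.
Step 2 — Component impedances:
  R: Z = R = 2200 Ω
  L: Z = jωL = j·1659·0.00325 = 0 + j5.391 Ω
Step 3 — Series combination: Z_total = R + L = 2200 + j5.391 Ω = 2200∠0.1° Ω.
Step 4 — Source phasor: V = 236∠-66.1° V = 95.61 - j215.8 V.
Step 5 — Ohm's law: I = V / Z_total = (95.61 - j215.8) / (2200 + j5.391) = 0.04322 - j0.09818 A.
Step 6 — Convert to polar: |I| = 0.1073 A, ∠I = -66.2°.

I = 0.1073∠-66.2° A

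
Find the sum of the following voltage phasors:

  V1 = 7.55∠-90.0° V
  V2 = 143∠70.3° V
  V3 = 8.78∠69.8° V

Step 1 — Convert each phasor to rectangular form:
  V1 = 7.55·(cos(-90.0°) + j·sin(-90.0°)) = 0 - j7.55 V
  V2 = 143·(cos(70.3°) + j·sin(70.3°)) = 48.2 + j134.6 V
  V3 = 8.78·(cos(69.8°) + j·sin(69.8°)) = 3.032 + j8.24 V
Step 2 — Sum components: V_total = 51.24 + j135.3 V.
Step 3 — Convert to polar: |V_total| = 144.7 V, ∠V_total = 69.3°.

V_total = 144.7∠69.3° V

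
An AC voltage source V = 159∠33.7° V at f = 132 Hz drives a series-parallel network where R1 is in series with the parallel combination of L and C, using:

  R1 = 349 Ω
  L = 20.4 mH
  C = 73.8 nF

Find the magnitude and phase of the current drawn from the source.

Step 1 — Angular frequency: ω = 2π·f = 2π·132 = 829.4 rad/s.
Step 2 — Component impedances:
  R1: Z = R = 349 Ω
  L: Z = jωL = j·829.4·0.0204 = 0 + j16.92 Ω
  C: Z = 1/(jωC) = -j/(ω·C) = 0 - j1.634e+04 Ω
Step 3 — Parallel branch: L || C = 1/(1/L + 1/C) = 0 + j16.94 Ω.
Step 4 — Series with R1: Z_total = R1 + (L || C) = 349 + j16.94 Ω = 349.4∠2.8° Ω.
Step 5 — Source phasor: V = 159∠33.7° V = 132.3 + j88.22 V.
Step 6 — Ohm's law: I = V / Z_total = (132.3 + j88.22) / (349 + j16.94) = 0.3904 + j0.2338 A.
Step 7 — Convert to polar: |I| = 0.4551 A, ∠I = 30.9°.

I = 0.4551∠30.9° A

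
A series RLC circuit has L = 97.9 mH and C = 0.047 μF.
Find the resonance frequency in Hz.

Step 1 — Resonance condition Im(Z)=0 gives ω₀ = 1/√(LC).
Step 2 — ω₀ = 1/√(0.0979·4.7e-08) = 1.474e+04 rad/s.
Step 3 — f₀ = ω₀/(2π) = 2346 Hz.

f₀ = 2346 Hz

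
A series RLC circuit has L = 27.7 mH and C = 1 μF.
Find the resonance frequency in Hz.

Step 1 — Resonance condition Im(Z)=0 gives ω₀ = 1/√(LC).
Step 2 — ω₀ = 1/√(0.0277·1e-06) = 6008 rad/s.
Step 3 — f₀ = ω₀/(2π) = 956.3 Hz.

f₀ = 956.3 Hz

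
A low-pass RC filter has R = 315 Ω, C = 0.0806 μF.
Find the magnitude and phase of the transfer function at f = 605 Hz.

Step 1 — Angular frequency: ω = 2π·605 = 3801 rad/s.
Step 2 — Transfer function: H(jω) = 1/(1 + jωRC).
Step 3 — Denominator: 1 + jωRC = 1 + j·3801·315·8.06e-08 = 1 + j0.09651.
Step 4 — H = 0.9908 - j0.09562.
Step 5 — Magnitude: |H| = 0.9954 (-0.0 dB); phase: φ = -5.5°.

|H| = 0.9954 (-0.0 dB), φ = -5.5°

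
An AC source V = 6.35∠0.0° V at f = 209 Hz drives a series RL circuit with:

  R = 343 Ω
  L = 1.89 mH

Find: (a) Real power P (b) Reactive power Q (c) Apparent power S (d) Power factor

Step 1 — Angular frequency: ω = 2π·f = 2π·209 = 1313 rad/s.
Step 2 — Component impedances:
  R: Z = R = 343 Ω
  L: Z = jωL = j·1313·0.00189 = 0 + j2.482 Ω
Step 3 — Series combination: Z_total = R + L = 343 + j2.482 Ω = 343∠0.4° Ω.
Step 4 — Source phasor: V = 6.35∠0.0° V = 6.35 V.
Step 5 — Current: I = V / Z = 0.01851 - j0.000134 A = 0.01851∠-0.4° A.
Step 6 — Complex power: S = V·I* = 0.1176 + j0.0008506 VA.
Step 7 — Real power: P = Re(S) = 0.1176 W.
Step 8 — Reactive power: Q = Im(S) = 0.0008506 VAR.
Step 9 — Apparent power: |S| = 0.1176 VA.
Step 10 — Power factor: PF = P/|S| = 1 (lagging).

(a) P = 0.1176 W  (b) Q = 0.0008506 VAR  (c) S = 0.1176 VA  (d) PF = 1 (lagging)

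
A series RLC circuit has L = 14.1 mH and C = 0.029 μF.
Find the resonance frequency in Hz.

Step 1 — Resonance condition Im(Z)=0 gives ω₀ = 1/√(LC).
Step 2 — ω₀ = 1/√(0.0141·2.9e-08) = 4.945e+04 rad/s.
Step 3 — f₀ = ω₀/(2π) = 7871 Hz.

f₀ = 7871 Hz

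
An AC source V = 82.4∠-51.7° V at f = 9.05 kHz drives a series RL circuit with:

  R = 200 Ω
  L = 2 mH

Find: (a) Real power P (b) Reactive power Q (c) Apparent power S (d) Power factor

Step 1 — Angular frequency: ω = 2π·f = 2π·9050 = 5.686e+04 rad/s.
Step 2 — Component impedances:
  R: Z = R = 200 Ω
  L: Z = jωL = j·5.686e+04·0.002 = 0 + j113.7 Ω
Step 3 — Series combination: Z_total = R + L = 200 + j113.7 Ω = 230.1∠29.6° Ω.
Step 4 — Source phasor: V = 82.4∠-51.7° V = 51.07 - j64.67 V.
Step 5 — Current: I = V / Z = 0.05403 - j0.354 A = 0.3581∠-81.3° A.
Step 6 — Complex power: S = V·I* = 25.65 + j14.59 VA.
Step 7 — Real power: P = Re(S) = 25.65 W.
Step 8 — Reactive power: Q = Im(S) = 14.59 VAR.
Step 9 — Apparent power: |S| = 29.51 VA.
Step 10 — Power factor: PF = P/|S| = 0.8693 (lagging).

(a) P = 25.65 W  (b) Q = 14.59 VAR  (c) S = 29.51 VA  (d) PF = 0.8693 (lagging)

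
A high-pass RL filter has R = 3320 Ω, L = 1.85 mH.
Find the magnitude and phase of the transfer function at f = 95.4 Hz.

Step 1 — Angular frequency: ω = 2π·95.4 = 599.4 rad/s.
Step 2 — Transfer function: H(jω) = jωL/(R + jωL).
Step 3 — Numerator jωL = j·1.109; denominator R + jωL = 3320 + j1.109.
Step 4 — H = 1.116e-07 + j0.000334.
Step 5 — Magnitude: |H| = 0.000334 (-69.5 dB); phase: φ = 90.0°.

|H| = 0.000334 (-69.5 dB), φ = 90.0°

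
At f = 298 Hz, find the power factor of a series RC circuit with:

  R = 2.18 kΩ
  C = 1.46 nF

Step 1 — Angular frequency: ω = 2π·f = 2π·298 = 1872 rad/s.
Step 2 — Component impedances:
  R: Z = R = 2180 Ω
  C: Z = 1/(jωC) = -j/(ω·C) = 0 - j3.658e+05 Ω
Step 3 — Series combination: Z_total = R + C = 2180 - j3.658e+05 Ω = 3.658e+05∠-89.7° Ω.
Step 4 — Power factor: PF = cos(φ) = Re(Z)/|Z| = 2180/3.6581e+05 = 0.005959.
Step 5 — Type: Im(Z) = -3.658e+05 ⇒ leading (phase φ = -89.7°).

PF = 0.005959 (leading, φ = -89.7°)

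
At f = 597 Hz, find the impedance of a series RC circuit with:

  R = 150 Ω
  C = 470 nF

Step 1 — Angular frequency: ω = 2π·f = 2π·597 = 3751 rad/s.
Step 2 — Component impedances:
  R: Z = R = 150 Ω
  C: Z = 1/(jωC) = -j/(ω·C) = 0 - j567.2 Ω
Step 3 — Series combination: Z_total = R + C = 150 - j567.2 Ω = 586.7∠-75.2° Ω.

Z = 150 - j567.2 Ω = 586.7∠-75.2° Ω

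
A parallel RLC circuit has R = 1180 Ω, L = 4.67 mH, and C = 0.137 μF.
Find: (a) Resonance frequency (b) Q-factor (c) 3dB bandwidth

Step 1 — Resonance: ω₀ = 1/√(LC) = 1/√(0.00467·1.37e-07) = 3.953e+04 rad/s.
Step 2 — f₀ = ω₀/(2π) = 6292 Hz.
Step 3 — Parallel Q: Q = R/(ω₀L) = 1180/(3.953e+04·0.00467) = 6.391.
Step 4 — Bandwidth: Δω = ω₀/Q = 6186 rad/s; BW = Δω/(2π) = 984.5 Hz.

(a) f₀ = 6292 Hz  (b) Q = 6.391  (c) BW = 984.5 Hz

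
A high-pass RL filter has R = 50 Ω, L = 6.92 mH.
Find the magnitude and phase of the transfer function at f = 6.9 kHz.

Step 1 — Angular frequency: ω = 2π·6900 = 4.335e+04 rad/s.
Step 2 — Transfer function: H(jω) = jωL/(R + jωL).
Step 3 — Numerator jωL = j·300; denominator R + jωL = 50 + j300.
Step 4 — H = 0.973 + j0.1622.
Step 5 — Magnitude: |H| = 0.9864 (-0.1 dB); phase: φ = 9.5°.

|H| = 0.9864 (-0.1 dB), φ = 9.5°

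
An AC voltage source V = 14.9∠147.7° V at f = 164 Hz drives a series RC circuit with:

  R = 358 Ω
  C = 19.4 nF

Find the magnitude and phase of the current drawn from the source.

Step 1 — Angular frequency: ω = 2π·f = 2π·164 = 1030 rad/s.
Step 2 — Component impedances:
  R: Z = R = 358 Ω
  C: Z = 1/(jωC) = -j/(ω·C) = 0 - j5.002e+04 Ω
Step 3 — Series combination: Z_total = R + C = 358 - j5.002e+04 Ω = 5.002e+04∠-89.6° Ω.
Step 4 — Source phasor: V = 14.9∠147.7° V = -12.59 + j7.962 V.
Step 5 — Ohm's law: I = V / Z_total = (-12.59 + j7.962) / (358 - j5.002e+04) = -0.000161 - j0.0002506 A.
Step 6 — Convert to polar: |I| = 0.0002979 A, ∠I = -122.7°.

I = 0.0002979∠-122.7° A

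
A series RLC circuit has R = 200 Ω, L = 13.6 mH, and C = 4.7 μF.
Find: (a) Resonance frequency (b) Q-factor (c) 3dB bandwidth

Step 1 — Resonance condition Im(Z)=0 gives ω₀ = 1/√(LC).
Step 2 — ω₀ = 1/√(0.0136·4.7e-06) = 3955 rad/s.
Step 3 — f₀ = ω₀/(2π) = 629.5 Hz.
Step 4 — Series Q: Q = ω₀L/R = 3955·0.0136/200 = 0.269.
Step 5 — 3dB bandwidth: Δω = ω₀/Q = 1.471e+04 rad/s; BW = Δω/(2π) = 2341 Hz.

(a) f₀ = 629.5 Hz  (b) Q = 0.269  (c) BW = 2341 Hz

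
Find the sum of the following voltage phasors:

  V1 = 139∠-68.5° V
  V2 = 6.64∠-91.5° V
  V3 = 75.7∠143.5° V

Step 1 — Convert each phasor to rectangular form:
  V1 = 139·(cos(-68.5°) + j·sin(-68.5°)) = 50.94 - j129.3 V
  V2 = 6.64·(cos(-91.5°) + j·sin(-91.5°)) = -0.1738 - j6.638 V
  V3 = 75.7·(cos(143.5°) + j·sin(143.5°)) = -60.85 + j45.03 V
Step 2 — Sum components: V_total = -10.08 - j90.94 V.
Step 3 — Convert to polar: |V_total| = 91.49 V, ∠V_total = -96.3°.

V_total = 91.49∠-96.3° V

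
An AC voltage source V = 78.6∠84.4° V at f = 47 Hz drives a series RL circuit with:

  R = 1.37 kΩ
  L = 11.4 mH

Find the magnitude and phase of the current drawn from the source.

Step 1 — Angular frequency: ω = 2π·f = 2π·47 = 295.3 rad/s.
Step 2 — Component impedances:
  R: Z = R = 1370 Ω
  L: Z = jωL = j·295.3·0.0114 = 0 + j3.367 Ω
Step 3 — Series combination: Z_total = R + L = 1370 + j3.367 Ω = 1370∠0.1° Ω.
Step 4 — Source phasor: V = 78.6∠84.4° V = 7.67 + j78.22 V.
Step 5 — Ohm's law: I = V / Z_total = (7.67 + j78.22) / (1370 + j3.367) = 0.005739 + j0.05708 A.
Step 6 — Convert to polar: |I| = 0.05737 A, ∠I = 84.3°.

I = 0.05737∠84.3° A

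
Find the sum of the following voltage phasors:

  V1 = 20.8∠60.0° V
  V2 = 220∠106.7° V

Step 1 — Convert each phasor to rectangular form:
  V1 = 20.8·(cos(60.0°) + j·sin(60.0°)) = 10.4 + j18.01 V
  V2 = 220·(cos(106.7°) + j·sin(106.7°)) = -63.22 + j210.7 V
Step 2 — Sum components: V_total = -52.82 + j228.7 V.
Step 3 — Convert to polar: |V_total| = 234.8 V, ∠V_total = 103.0°.

V_total = 234.8∠103.0° V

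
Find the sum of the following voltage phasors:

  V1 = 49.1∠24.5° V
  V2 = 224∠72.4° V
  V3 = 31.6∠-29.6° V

Step 1 — Convert each phasor to rectangular form:
  V1 = 49.1·(cos(24.5°) + j·sin(24.5°)) = 44.68 + j20.36 V
  V2 = 224·(cos(72.4°) + j·sin(72.4°)) = 67.73 + j213.5 V
  V3 = 31.6·(cos(-29.6°) + j·sin(-29.6°)) = 27.48 - j15.61 V
Step 2 — Sum components: V_total = 139.9 + j218.3 V.
Step 3 — Convert to polar: |V_total| = 259.2 V, ∠V_total = 57.3°.

V_total = 259.2∠57.3° V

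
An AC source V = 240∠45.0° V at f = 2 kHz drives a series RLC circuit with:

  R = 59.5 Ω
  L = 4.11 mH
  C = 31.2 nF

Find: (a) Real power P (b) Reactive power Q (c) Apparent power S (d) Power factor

Step 1 — Angular frequency: ω = 2π·f = 2π·2000 = 1.257e+04 rad/s.
Step 2 — Component impedances:
  R: Z = R = 59.5 Ω
  L: Z = jωL = j·1.257e+04·0.00411 = 0 + j51.65 Ω
  C: Z = 1/(jωC) = -j/(ω·C) = 0 - j2551 Ω
Step 3 — Series combination: Z_total = R + L + C = 59.5 - j2499 Ω = 2500∠-88.6° Ω.
Step 4 — Source phasor: V = 240∠45.0° V = 169.7 + j169.7 V.
Step 5 — Current: I = V / Z = -0.06626 + j0.06949 A = 0.09601∠133.6° A.
Step 6 — Complex power: S = V·I* = 0.5485 - j23.04 VA.
Step 7 — Real power: P = Re(S) = 0.5485 W.
Step 8 — Reactive power: Q = Im(S) = -23.04 VAR.
Step 9 — Apparent power: |S| = 23.04 VA.
Step 10 — Power factor: PF = P/|S| = 0.0238 (leading).

(a) P = 0.5485 W  (b) Q = -23.04 VAR  (c) S = 23.04 VA  (d) PF = 0.0238 (leading)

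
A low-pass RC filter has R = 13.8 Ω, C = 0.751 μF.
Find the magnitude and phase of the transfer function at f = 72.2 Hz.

Step 1 — Angular frequency: ω = 2π·72.2 = 453.6 rad/s.
Step 2 — Transfer function: H(jω) = 1/(1 + jωRC).
Step 3 — Denominator: 1 + jωRC = 1 + j·453.6·13.8·7.51e-07 = 1 + j0.004701.
Step 4 — H = 1 - j0.004701.
Step 5 — Magnitude: |H| = 1 (-0.0 dB); phase: φ = -0.3°.

|H| = 1 (-0.0 dB), φ = -0.3°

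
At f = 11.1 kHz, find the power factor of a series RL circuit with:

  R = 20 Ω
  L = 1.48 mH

Step 1 — Angular frequency: ω = 2π·f = 2π·1.11e+04 = 6.974e+04 rad/s.
Step 2 — Component impedances:
  R: Z = R = 20 Ω
  L: Z = jωL = j·6.974e+04·0.00148 = 0 + j103.2 Ω
Step 3 — Series combination: Z_total = R + L = 20 + j103.2 Ω = 105.1∠79.0° Ω.
Step 4 — Power factor: PF = cos(φ) = Re(Z)/|Z| = 20/105.14 = 0.1902.
Step 5 — Type: Im(Z) = 103.2 ⇒ lagging (phase φ = 79.0°).

PF = 0.1902 (lagging, φ = 79.0°)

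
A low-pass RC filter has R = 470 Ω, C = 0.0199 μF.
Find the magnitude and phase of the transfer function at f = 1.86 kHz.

Step 1 — Angular frequency: ω = 2π·1860 = 1.169e+04 rad/s.
Step 2 — Transfer function: H(jω) = 1/(1 + jωRC).
Step 3 — Denominator: 1 + jωRC = 1 + j·1.169e+04·470·1.99e-08 = 1 + j0.1093.
Step 4 — H = 0.9882 - j0.108.
Step 5 — Magnitude: |H| = 0.9941 (-0.1 dB); phase: φ = -6.2°.

|H| = 0.9941 (-0.1 dB), φ = -6.2°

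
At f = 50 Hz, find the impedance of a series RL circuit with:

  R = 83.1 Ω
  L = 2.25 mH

Step 1 — Angular frequency: ω = 2π·f = 2π·50 = 314.2 rad/s.
Step 2 — Component impedances:
  R: Z = R = 83.1 Ω
  L: Z = jωL = j·314.2·0.00225 = 0 + j0.7069 Ω
Step 3 — Series combination: Z_total = R + L = 83.1 + j0.7069 Ω = 83.1∠0.5° Ω.

Z = 83.1 + j0.7069 Ω = 83.1∠0.5° Ω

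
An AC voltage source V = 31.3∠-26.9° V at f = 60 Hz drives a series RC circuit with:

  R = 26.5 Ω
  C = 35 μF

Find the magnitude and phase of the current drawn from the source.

Step 1 — Angular frequency: ω = 2π·f = 2π·60 = 377 rad/s.
Step 2 — Component impedances:
  R: Z = R = 26.5 Ω
  C: Z = 1/(jωC) = -j/(ω·C) = 0 - j75.79 Ω
Step 3 — Series combination: Z_total = R + C = 26.5 - j75.79 Ω = 80.29∠-70.7° Ω.
Step 4 — Source phasor: V = 31.3∠-26.9° V = 27.91 - j14.16 V.
Step 5 — Ohm's law: I = V / Z_total = (27.91 - j14.16) / (26.5 - j75.79) = 0.2812 + j0.27 A.
Step 6 — Convert to polar: |I| = 0.3898 A, ∠I = 43.8°.

I = 0.3898∠43.8° A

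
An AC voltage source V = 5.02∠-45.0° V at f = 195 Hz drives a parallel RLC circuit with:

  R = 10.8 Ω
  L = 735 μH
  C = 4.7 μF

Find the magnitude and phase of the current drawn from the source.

Step 1 — Angular frequency: ω = 2π·f = 2π·195 = 1225 rad/s.
Step 2 — Component impedances:
  R: Z = R = 10.8 Ω
  L: Z = jωL = j·1225·0.000735 = 0 + j0.9005 Ω
  C: Z = 1/(jωC) = -j/(ω·C) = 0 - j173.7 Ω
Step 3 — Parallel combination: 1/Z_total = 1/R + 1/L + 1/C; Z_total = 0.07535 + j0.8989 Ω = 0.9021∠85.2° Ω.
Step 4 — Source phasor: V = 5.02∠-45.0° V = 3.55 - j3.55 V.
Step 5 — Ohm's law: I = V / Z_total = (3.55 - j3.55) / (0.07535 + j0.8989) = -3.593 - j4.25 A.
Step 6 — Convert to polar: |I| = 5.565 A, ∠I = -130.2°.

I = 5.565∠-130.2° A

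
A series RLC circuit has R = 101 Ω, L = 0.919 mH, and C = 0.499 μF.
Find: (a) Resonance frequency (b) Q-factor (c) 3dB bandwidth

Step 1 — Resonance condition Im(Z)=0 gives ω₀ = 1/√(LC).
Step 2 — ω₀ = 1/√(0.000919·4.99e-07) = 4.67e+04 rad/s.
Step 3 — f₀ = ω₀/(2π) = 7432 Hz.
Step 4 — Series Q: Q = ω₀L/R = 4.67e+04·0.000919/101 = 0.4249.
Step 5 — 3dB bandwidth: Δω = ω₀/Q = 1.099e+05 rad/s; BW = Δω/(2π) = 1.749e+04 Hz.

(a) f₀ = 7432 Hz  (b) Q = 0.4249  (c) BW = 1.749e+04 Hz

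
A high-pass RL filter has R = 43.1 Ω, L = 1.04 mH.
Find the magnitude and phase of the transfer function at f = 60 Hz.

Step 1 — Angular frequency: ω = 2π·60 = 377 rad/s.
Step 2 — Transfer function: H(jω) = jωL/(R + jωL).
Step 3 — Numerator jωL = j·0.3921; denominator R + jωL = 43.1 + j0.3921.
Step 4 — H = 8.274e-05 + j0.009096.
Step 5 — Magnitude: |H| = 0.009096 (-40.8 dB); phase: φ = 89.5°.

|H| = 0.009096 (-40.8 dB), φ = 89.5°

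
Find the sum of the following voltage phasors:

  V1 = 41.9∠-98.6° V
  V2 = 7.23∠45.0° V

Step 1 — Convert each phasor to rectangular form:
  V1 = 41.9·(cos(-98.6°) + j·sin(-98.6°)) = -6.266 - j41.43 V
  V2 = 7.23·(cos(45.0°) + j·sin(45.0°)) = 5.112 + j5.112 V
Step 2 — Sum components: V_total = -1.153 - j36.32 V.
Step 3 — Convert to polar: |V_total| = 36.33 V, ∠V_total = -91.8°.

V_total = 36.33∠-91.8° V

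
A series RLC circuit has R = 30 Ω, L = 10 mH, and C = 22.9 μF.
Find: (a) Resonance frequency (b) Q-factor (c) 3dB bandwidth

Step 1 — Resonance: ω₀ = 1/√(LC) = 1/√(0.01·2.29e-05) = 2090 rad/s.
Step 2 — f₀ = ω₀/(2π) = 332.6 Hz.
Step 3 — Series Q: Q = ω₀L/R = 2090·0.01/30 = 0.6966.
Step 4 — Bandwidth: Δω = ω₀/Q = 3000 rad/s; BW = Δω/(2π) = 477.5 Hz.

(a) f₀ = 332.6 Hz  (b) Q = 0.6966  (c) BW = 477.5 Hz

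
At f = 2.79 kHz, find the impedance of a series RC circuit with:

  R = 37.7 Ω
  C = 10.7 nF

Step 1 — Angular frequency: ω = 2π·f = 2π·2790 = 1.753e+04 rad/s.
Step 2 — Component impedances:
  R: Z = R = 37.7 Ω
  C: Z = 1/(jωC) = -j/(ω·C) = 0 - j5331 Ω
Step 3 — Series combination: Z_total = R + C = 37.7 - j5331 Ω = 5331∠-89.6° Ω.

Z = 37.7 - j5331 Ω = 5331∠-89.6° Ω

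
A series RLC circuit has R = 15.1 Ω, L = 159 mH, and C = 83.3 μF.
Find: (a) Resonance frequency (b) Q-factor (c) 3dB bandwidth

Step 1 — Resonance: ω₀ = 1/√(LC) = 1/√(0.159·8.33e-05) = 274.8 rad/s.
Step 2 — f₀ = ω₀/(2π) = 43.73 Hz.
Step 3 — Series Q: Q = ω₀L/R = 274.8·0.159/15.1 = 2.893.
Step 4 — Bandwidth: Δω = ω₀/Q = 94.97 rad/s; BW = Δω/(2π) = 15.11 Hz.

(a) f₀ = 43.73 Hz  (b) Q = 2.893  (c) BW = 15.11 Hz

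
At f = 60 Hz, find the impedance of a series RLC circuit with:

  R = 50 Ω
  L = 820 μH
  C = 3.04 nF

Step 1 — Angular frequency: ω = 2π·f = 2π·60 = 377 rad/s.
Step 2 — Component impedances:
  R: Z = R = 50 Ω
  L: Z = jωL = j·377·0.00082 = 0 + j0.3091 Ω
  C: Z = 1/(jωC) = -j/(ω·C) = 0 - j8.726e+05 Ω
Step 3 — Series combination: Z_total = R + L + C = 50 - j8.726e+05 Ω = 8.726e+05∠-90.0° Ω.

Z = 50 - j8.726e+05 Ω = 8.726e+05∠-90.0° Ω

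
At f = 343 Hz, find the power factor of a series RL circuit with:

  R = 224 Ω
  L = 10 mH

Step 1 — Angular frequency: ω = 2π·f = 2π·343 = 2155 rad/s.
Step 2 — Component impedances:
  R: Z = R = 224 Ω
  L: Z = jωL = j·2155·0.01 = 0 + j21.55 Ω
Step 3 — Series combination: Z_total = R + L = 224 + j21.55 Ω = 225∠5.5° Ω.
Step 4 — Power factor: PF = cos(φ) = Re(Z)/|Z| = 224/225.03 = 0.9954.
Step 5 — Type: Im(Z) = 21.55 ⇒ lagging (phase φ = 5.5°).

PF = 0.9954 (lagging, φ = 5.5°)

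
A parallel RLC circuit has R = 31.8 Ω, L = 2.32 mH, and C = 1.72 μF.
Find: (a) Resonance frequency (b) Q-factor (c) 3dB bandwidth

Step 1 — Resonance: ω₀ = 1/√(LC) = 1/√(0.00232·1.72e-06) = 1.583e+04 rad/s.
Step 2 — f₀ = ω₀/(2π) = 2519 Hz.
Step 3 — Parallel Q: Q = R/(ω₀L) = 31.8/(1.583e+04·0.00232) = 0.8659.
Step 4 — Bandwidth: Δω = ω₀/Q = 1.828e+04 rad/s; BW = Δω/(2π) = 2910 Hz.

(a) f₀ = 2519 Hz  (b) Q = 0.8659  (c) BW = 2910 Hz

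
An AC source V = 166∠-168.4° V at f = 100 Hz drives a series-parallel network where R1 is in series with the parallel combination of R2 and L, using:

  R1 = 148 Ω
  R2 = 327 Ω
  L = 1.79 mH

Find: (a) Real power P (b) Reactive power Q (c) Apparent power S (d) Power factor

Step 1 — Angular frequency: ω = 2π·f = 2π·100 = 628.3 rad/s.
Step 2 — Component impedances:
  R1: Z = R = 148 Ω
  R2: Z = R = 327 Ω
  L: Z = jωL = j·628.3·0.00179 = 0 + j1.125 Ω
Step 3 — Parallel branch: R2 || L = 1/(1/R2 + 1/L) = 0.003868 + j1.125 Ω.
Step 4 — Series with R1: Z_total = R1 + (R2 || L) = 148 + j1.125 Ω = 148∠0.4° Ω.
Step 5 — Source phasor: V = 166∠-168.4° V = -162.6 - j33.38 V.
Step 6 — Current: I = V / Z = -1.1 - j0.2172 A = 1.122∠-168.8° A.
Step 7 — Complex power: S = V·I* = 186.2 + j1.415 VA.
Step 8 — Real power: P = Re(S) = 186.2 W.
Step 9 — Reactive power: Q = Im(S) = 1.415 VAR.
Step 10 — Apparent power: |S| = 186.2 VA.
Step 11 — Power factor: PF = P/|S| = 1 (lagging).

(a) P = 186.2 W  (b) Q = 1.415 VAR  (c) S = 186.2 VA  (d) PF = 1 (lagging)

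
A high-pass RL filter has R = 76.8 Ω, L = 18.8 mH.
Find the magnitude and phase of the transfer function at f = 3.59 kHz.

Step 1 — Angular frequency: ω = 2π·3590 = 2.256e+04 rad/s.
Step 2 — Transfer function: H(jω) = jωL/(R + jωL).
Step 3 — Numerator jωL = j·424.1; denominator R + jωL = 76.8 + j424.1.
Step 4 — H = 0.9682 + j0.1754.
Step 5 — Magnitude: |H| = 0.984 (-0.1 dB); phase: φ = 10.3°.

|H| = 0.984 (-0.1 dB), φ = 10.3°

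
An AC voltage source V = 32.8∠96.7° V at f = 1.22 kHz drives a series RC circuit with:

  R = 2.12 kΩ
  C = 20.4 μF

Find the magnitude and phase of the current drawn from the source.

Step 1 — Angular frequency: ω = 2π·f = 2π·1220 = 7665 rad/s.
Step 2 — Component impedances:
  R: Z = R = 2120 Ω
  C: Z = 1/(jωC) = -j/(ω·C) = 0 - j6.395 Ω
Step 3 — Series combination: Z_total = R + C = 2120 - j6.395 Ω = 2120∠-0.2° Ω.
Step 4 — Source phasor: V = 32.8∠96.7° V = -3.827 + j32.58 V.
Step 5 — Ohm's law: I = V / Z_total = (-3.827 + j32.58) / (2120 - j6.395) = -0.001851 + j0.01536 A.
Step 6 — Convert to polar: |I| = 0.01547 A, ∠I = 96.9°.

I = 0.01547∠96.9° A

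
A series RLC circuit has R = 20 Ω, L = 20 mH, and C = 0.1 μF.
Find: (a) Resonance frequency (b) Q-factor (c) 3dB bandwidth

Step 1 — Resonance: ω₀ = 1/√(LC) = 1/√(0.02·1e-07) = 2.236e+04 rad/s.
Step 2 — f₀ = ω₀/(2π) = 3559 Hz.
Step 3 — Series Q: Q = ω₀L/R = 2.236e+04·0.02/20 = 22.36.
Step 4 — Bandwidth: Δω = ω₀/Q = 1000 rad/s; BW = Δω/(2π) = 159.2 Hz.

(a) f₀ = 3559 Hz  (b) Q = 22.36  (c) BW = 159.2 Hz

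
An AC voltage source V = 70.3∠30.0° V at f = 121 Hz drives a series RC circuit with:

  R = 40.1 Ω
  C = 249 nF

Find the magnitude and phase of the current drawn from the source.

Step 1 — Angular frequency: ω = 2π·f = 2π·121 = 760.3 rad/s.
Step 2 — Component impedances:
  R: Z = R = 40.1 Ω
  C: Z = 1/(jωC) = -j/(ω·C) = 0 - j5282 Ω
Step 3 — Series combination: Z_total = R + C = 40.1 - j5282 Ω = 5283∠-89.6° Ω.
Step 4 — Source phasor: V = 70.3∠30.0° V = 60.88 + j35.15 V.
Step 5 — Ohm's law: I = V / Z_total = (60.88 + j35.15) / (40.1 - j5282) = -0.006566 + j0.01158 A.
Step 6 — Convert to polar: |I| = 0.01331 A, ∠I = 119.6°.

I = 0.01331∠119.6° A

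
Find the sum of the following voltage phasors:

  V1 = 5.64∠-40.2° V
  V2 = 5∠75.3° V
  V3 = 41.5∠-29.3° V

Step 1 — Convert each phasor to rectangular form:
  V1 = 5.64·(cos(-40.2°) + j·sin(-40.2°)) = 4.308 - j3.64 V
  V2 = 5·(cos(75.3°) + j·sin(75.3°)) = 1.269 + j4.836 V
  V3 = 41.5·(cos(-29.3°) + j·sin(-29.3°)) = 36.19 - j20.31 V
Step 2 — Sum components: V_total = 41.77 - j19.11 V.
Step 3 — Convert to polar: |V_total| = 45.93 V, ∠V_total = -24.6°.

V_total = 45.93∠-24.6° V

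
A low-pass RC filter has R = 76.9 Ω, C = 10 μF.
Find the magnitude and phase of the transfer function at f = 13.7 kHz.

Step 1 — Angular frequency: ω = 2π·1.37e+04 = 8.608e+04 rad/s.
Step 2 — Transfer function: H(jω) = 1/(1 + jωRC).
Step 3 — Denominator: 1 + jωRC = 1 + j·8.608e+04·76.9·1e-05 = 1 + j66.2.
Step 4 — H = 0.0002282 - j0.0151.
Step 5 — Magnitude: |H| = 0.01511 (-36.4 dB); phase: φ = -89.1°.

|H| = 0.01511 (-36.4 dB), φ = -89.1°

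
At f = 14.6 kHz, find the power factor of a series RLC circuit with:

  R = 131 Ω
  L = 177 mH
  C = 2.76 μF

Step 1 — Angular frequency: ω = 2π·f = 2π·1.46e+04 = 9.173e+04 rad/s.
Step 2 — Component impedances:
  R: Z = R = 131 Ω
  L: Z = jωL = j·9.173e+04·0.177 = 0 + j1.624e+04 Ω
  C: Z = 1/(jωC) = -j/(ω·C) = 0 - j3.95 Ω
Step 3 — Series combination: Z_total = R + L + C = 131 + j1.623e+04 Ω = 1.623e+04∠89.5° Ω.
Step 4 — Power factor: PF = cos(φ) = Re(Z)/|Z| = 131/16233.6 = 0.00807.
Step 5 — Type: Im(Z) = 1.623e+04 ⇒ lagging (phase φ = 89.5°).

PF = 0.00807 (lagging, φ = 89.5°)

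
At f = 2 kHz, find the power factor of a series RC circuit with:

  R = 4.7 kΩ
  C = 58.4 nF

Step 1 — Angular frequency: ω = 2π·f = 2π·2000 = 1.257e+04 rad/s.
Step 2 — Component impedances:
  R: Z = R = 4700 Ω
  C: Z = 1/(jωC) = -j/(ω·C) = 0 - j1363 Ω
Step 3 — Series combination: Z_total = R + C = 4700 - j1363 Ω = 4894∠-16.2° Ω.
Step 4 — Power factor: PF = cos(φ) = Re(Z)/|Z| = 4700/4894 = 0.9604.
Step 5 — Type: Im(Z) = -1363 ⇒ leading (phase φ = -16.2°).

PF = 0.9604 (leading, φ = -16.2°)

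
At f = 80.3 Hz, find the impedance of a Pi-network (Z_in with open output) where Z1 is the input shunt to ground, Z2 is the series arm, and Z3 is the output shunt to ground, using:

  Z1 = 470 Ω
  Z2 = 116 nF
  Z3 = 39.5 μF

Step 1 — Angular frequency: ω = 2π·f = 2π·80.3 = 504.5 rad/s.
Step 2 — Component impedances:
  Z1: Z = R = 470 Ω
  Z2: Z = 1/(jωC) = -j/(ω·C) = 0 - j1.709e+04 Ω
  Z3: Z = 1/(jωC) = -j/(ω·C) = 0 - j50.18 Ω
Step 3 — With open output, the series arm Z2 and the output shunt Z3 appear in series to ground: Z2 + Z3 = 0 - j1.714e+04 Ω.
Step 4 — Parallel with input shunt Z1: Z_in = Z1 || (Z2 + Z3) = 469.6 - j12.88 Ω = 469.8∠-1.6° Ω.

Z = 469.6 - j12.88 Ω = 469.8∠-1.6° Ω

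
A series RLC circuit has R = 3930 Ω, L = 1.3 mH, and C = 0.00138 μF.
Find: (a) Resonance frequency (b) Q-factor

Step 1 — Resonance condition Im(Z)=0 gives ω₀ = 1/√(LC).
Step 2 — ω₀ = 1/√(0.0013·1.38e-09) = 7.466e+05 rad/s.
Step 3 — f₀ = ω₀/(2π) = 1.188e+05 Hz.
Step 4 — Series Q: Q = ω₀L/R = 7.466e+05·0.0013/3930 = 0.247.

(a) f₀ = 1.188e+05 Hz  (b) Q = 0.247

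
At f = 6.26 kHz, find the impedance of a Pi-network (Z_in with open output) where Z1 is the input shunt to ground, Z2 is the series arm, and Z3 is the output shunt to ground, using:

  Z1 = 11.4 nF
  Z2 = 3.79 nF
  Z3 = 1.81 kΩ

Step 1 — Angular frequency: ω = 2π·f = 2π·6260 = 3.933e+04 rad/s.
Step 2 — Component impedances:
  Z1: Z = 1/(jωC) = -j/(ω·C) = 0 - j2230 Ω
  Z2: Z = 1/(jωC) = -j/(ω·C) = 0 - j6708 Ω
  Z3: Z = R = 1810 Ω
Step 3 — With open output, the series arm Z2 and the output shunt Z3 appear in series to ground: Z2 + Z3 = 1810 - j6708 Ω.
Step 4 — Parallel with input shunt Z1: Z_in = Z1 || (Z2 + Z3) = 108.2 - j1696 Ω = 1699∠-86.3° Ω.

Z = 108.2 - j1696 Ω = 1699∠-86.3° Ω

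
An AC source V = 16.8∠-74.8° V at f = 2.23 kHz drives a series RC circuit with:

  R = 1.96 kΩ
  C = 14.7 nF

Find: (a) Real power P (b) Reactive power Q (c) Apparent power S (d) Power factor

Step 1 — Angular frequency: ω = 2π·f = 2π·2230 = 1.401e+04 rad/s.
Step 2 — Component impedances:
  R: Z = R = 1960 Ω
  C: Z = 1/(jωC) = -j/(ω·C) = 0 - j4855 Ω
Step 3 — Series combination: Z_total = R + C = 1960 - j4855 Ω = 5236∠-68.0° Ω.
Step 4 — Source phasor: V = 16.8∠-74.8° V = 4.405 - j16.21 V.
Step 5 — Current: I = V / Z = 0.003186 - j0.000379 A = 0.003209∠-6.8° A.
Step 6 — Complex power: S = V·I* = 0.02018 - j0.04999 VA.
Step 7 — Real power: P = Re(S) = 0.02018 W.
Step 8 — Reactive power: Q = Im(S) = -0.04999 VAR.
Step 9 — Apparent power: |S| = 0.05391 VA.
Step 10 — Power factor: PF = P/|S| = 0.3743 (leading).

(a) P = 0.02018 W  (b) Q = -0.04999 VAR  (c) S = 0.05391 VA  (d) PF = 0.3743 (leading)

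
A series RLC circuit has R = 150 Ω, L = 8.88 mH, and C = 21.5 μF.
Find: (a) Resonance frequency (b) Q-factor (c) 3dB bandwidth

Step 1 — Resonance: ω₀ = 1/√(LC) = 1/√(0.00888·2.15e-05) = 2289 rad/s.
Step 2 — f₀ = ω₀/(2π) = 364.2 Hz.
Step 3 — Series Q: Q = ω₀L/R = 2289·0.00888/150 = 0.1355.
Step 4 — Bandwidth: Δω = ω₀/Q = 1.689e+04 rad/s; BW = Δω/(2π) = 2688 Hz.

(a) f₀ = 364.2 Hz  (b) Q = 0.1355  (c) BW = 2688 Hz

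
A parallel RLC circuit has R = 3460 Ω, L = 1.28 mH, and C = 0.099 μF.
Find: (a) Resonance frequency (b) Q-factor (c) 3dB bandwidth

Step 1 — Resonance: ω₀ = 1/√(LC) = 1/√(0.00128·9.9e-08) = 8.883e+04 rad/s.
Step 2 — f₀ = ω₀/(2π) = 1.414e+04 Hz.
Step 3 — Parallel Q: Q = R/(ω₀L) = 3460/(8.883e+04·0.00128) = 30.43.
Step 4 — Bandwidth: Δω = ω₀/Q = 2919 rad/s; BW = Δω/(2π) = 464.6 Hz.

(a) f₀ = 1.414e+04 Hz  (b) Q = 30.43  (c) BW = 464.6 Hz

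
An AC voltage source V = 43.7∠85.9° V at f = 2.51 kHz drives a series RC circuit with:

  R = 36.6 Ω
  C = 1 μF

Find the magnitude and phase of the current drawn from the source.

Step 1 — Angular frequency: ω = 2π·f = 2π·2510 = 1.577e+04 rad/s.
Step 2 — Component impedances:
  R: Z = R = 36.6 Ω
  C: Z = 1/(jωC) = -j/(ω·C) = 0 - j63.41 Ω
Step 3 — Series combination: Z_total = R + C = 36.6 - j63.41 Ω = 73.21∠-60.0° Ω.
Step 4 — Source phasor: V = 43.7∠85.9° V = 3.124 + j43.59 V.
Step 5 — Ohm's law: I = V / Z_total = (3.124 + j43.59) / (36.6 - j63.41) = -0.4943 + j0.3346 A.
Step 6 — Convert to polar: |I| = 0.5969 A, ∠I = 145.9°.

I = 0.5969∠145.9° A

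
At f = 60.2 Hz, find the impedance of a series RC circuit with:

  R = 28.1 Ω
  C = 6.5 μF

Step 1 — Angular frequency: ω = 2π·f = 2π·60.2 = 378.2 rad/s.
Step 2 — Component impedances:
  R: Z = R = 28.1 Ω
  C: Z = 1/(jωC) = -j/(ω·C) = 0 - j406.7 Ω
Step 3 — Series combination: Z_total = R + C = 28.1 - j406.7 Ω = 407.7∠-86.0° Ω.

Z = 28.1 - j406.7 Ω = 407.7∠-86.0° Ω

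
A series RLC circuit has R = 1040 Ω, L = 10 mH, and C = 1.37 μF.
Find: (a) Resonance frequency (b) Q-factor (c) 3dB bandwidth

Step 1 — Resonance: ω₀ = 1/√(LC) = 1/√(0.01·1.37e-06) = 8544 rad/s.
Step 2 — f₀ = ω₀/(2π) = 1360 Hz.
Step 3 — Series Q: Q = ω₀L/R = 8544·0.01/1040 = 0.08215.
Step 4 — Bandwidth: Δω = ω₀/Q = 1.04e+05 rad/s; BW = Δω/(2π) = 1.655e+04 Hz.

(a) f₀ = 1360 Hz  (b) Q = 0.08215  (c) BW = 1.655e+04 Hz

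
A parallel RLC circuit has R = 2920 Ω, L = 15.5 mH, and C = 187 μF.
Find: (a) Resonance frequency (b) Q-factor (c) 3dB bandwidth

Step 1 — Resonance: ω₀ = 1/√(LC) = 1/√(0.0155·0.000187) = 587.4 rad/s.
Step 2 — f₀ = ω₀/(2π) = 93.48 Hz.
Step 3 — Parallel Q: Q = R/(ω₀L) = 2920/(587.4·0.0155) = 320.7.
Step 4 — Bandwidth: Δω = ω₀/Q = 1.831 rad/s; BW = Δω/(2π) = 0.2915 Hz.

(a) f₀ = 93.48 Hz  (b) Q = 320.7  (c) BW = 0.2915 Hz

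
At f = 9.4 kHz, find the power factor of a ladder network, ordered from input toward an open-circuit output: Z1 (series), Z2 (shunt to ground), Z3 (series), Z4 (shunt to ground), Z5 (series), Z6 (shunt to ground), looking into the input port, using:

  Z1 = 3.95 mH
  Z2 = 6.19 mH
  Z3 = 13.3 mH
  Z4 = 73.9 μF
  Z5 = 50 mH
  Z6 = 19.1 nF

Step 1 — Angular frequency: ω = 2π·f = 2π·9400 = 5.906e+04 rad/s.
Step 2 — Component impedances:
  Z1: Z = jωL = j·5.906e+04·0.00395 = 0 + j233.3 Ω
  Z2: Z = jωL = j·5.906e+04·0.00619 = 0 + j365.6 Ω
  Z3: Z = jωL = j·5.906e+04·0.0133 = 0 + j785.5 Ω
  Z4: Z = 1/(jωC) = -j/(ω·C) = 0 - j0.2291 Ω
  Z5: Z = jωL = j·5.906e+04·0.05 = 0 + j2953 Ω
  Z6: Z = 1/(jωC) = -j/(ω·C) = 0 - j886.5 Ω
Step 3 — Ladder network (open output): work backward from the far end, alternating series and parallel combinations. Z_in = 0 + j482.8 Ω = 482.8∠90.0° Ω.
Step 4 — Power factor: PF = cos(φ) = Re(Z)/|Z| = 0/482.8 = 0.
Step 5 — Type: Im(Z) = 482.8 ⇒ lagging (phase φ = 90.0°).

PF = 0 (lagging, φ = 90.0°)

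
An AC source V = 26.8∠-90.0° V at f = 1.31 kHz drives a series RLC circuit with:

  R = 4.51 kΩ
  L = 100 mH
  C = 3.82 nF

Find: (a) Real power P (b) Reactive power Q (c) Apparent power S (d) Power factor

Step 1 — Angular frequency: ω = 2π·f = 2π·1310 = 8231 rad/s.
Step 2 — Component impedances:
  R: Z = R = 4510 Ω
  L: Z = jωL = j·8231·0.1 = 0 + j823.1 Ω
  C: Z = 1/(jωC) = -j/(ω·C) = 0 - j3.18e+04 Ω
Step 3 — Series combination: Z_total = R + L + C = 4510 - j3.098e+04 Ω = 3.131e+04∠-81.7° Ω.
Step 4 — Source phasor: V = 26.8∠-90.0° V = 0 - j26.8 V.
Step 5 — Current: I = V / Z = 0.0008471 - j0.0001233 A = 0.000856∠-8.3° A.
Step 6 — Complex power: S = V·I* = 0.003305 - j0.0227 VA.
Step 7 — Real power: P = Re(S) = 0.003305 W.
Step 8 — Reactive power: Q = Im(S) = -0.0227 VAR.
Step 9 — Apparent power: |S| = 0.02294 VA.
Step 10 — Power factor: PF = P/|S| = 0.1441 (leading).

(a) P = 0.003305 W  (b) Q = -0.0227 VAR  (c) S = 0.02294 VA  (d) PF = 0.1441 (leading)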